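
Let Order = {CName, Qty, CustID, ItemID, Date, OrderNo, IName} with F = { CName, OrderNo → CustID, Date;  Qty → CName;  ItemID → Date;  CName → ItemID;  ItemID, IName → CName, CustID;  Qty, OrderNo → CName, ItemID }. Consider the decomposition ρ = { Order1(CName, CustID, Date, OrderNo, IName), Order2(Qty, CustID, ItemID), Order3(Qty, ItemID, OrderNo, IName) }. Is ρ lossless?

No

Chase test. Columns are CName, Qty, CustID, ItemID, Date, OrderNo, IName; row i has aⱼ where attribute j ∈ Orderi, else bᵢⱼ.
Initial tableau (one row per fragment):
  row 1: a1 b12 a3 b14 a5 a6 a7
  row 2: b21 a2 a3 a4 b25 b26 b27
  row 3: b31 a2 b33 a4 b35 a6 a7
Rows 2 and 3 agree on Qty; apply Qty→CName and equate their CName entries.
Rows 2 and 3 agree on ItemID; apply ItemID→Date and equate their Date entries.
No row becomes fully distinguished — the join is lossy.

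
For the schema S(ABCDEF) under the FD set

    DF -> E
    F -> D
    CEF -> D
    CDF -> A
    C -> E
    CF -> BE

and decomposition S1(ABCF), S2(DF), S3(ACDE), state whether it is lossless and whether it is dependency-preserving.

lossless but not dependency-preserving

Lossless test (chase): Rows 1 and 2 agree on F; apply F→D and equate their D entries. Rows 1 and 3 agree on C; apply C→E and equate their E entries. Rows 1 and 2 agree on DF; apply DF→E and equate their E entries. Row 1 is now all distinguished symbols — the join is lossless.
Dependency preservation: the restricted closure of {DF} across the fragments never reaches {E}, so DF → E cannot be enforced without a join — not preserved.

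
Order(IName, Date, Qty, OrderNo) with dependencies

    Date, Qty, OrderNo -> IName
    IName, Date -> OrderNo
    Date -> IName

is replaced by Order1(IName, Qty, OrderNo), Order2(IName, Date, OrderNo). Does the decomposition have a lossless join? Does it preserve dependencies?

lossy but dependency-preserving

Lossless test: (IName, OrderNo)⁺ = {IName, OrderNo}, which is a superkey of neither fragment — lossy.
Dependency preservation: Date, Qty, OrderNo → IName is not contained in any single fragment, but the restricted closure of its left-hand side across the fragments still reaches the right-hand side; the remaining FDs each lie inside some fragment. All dependencies are preserved.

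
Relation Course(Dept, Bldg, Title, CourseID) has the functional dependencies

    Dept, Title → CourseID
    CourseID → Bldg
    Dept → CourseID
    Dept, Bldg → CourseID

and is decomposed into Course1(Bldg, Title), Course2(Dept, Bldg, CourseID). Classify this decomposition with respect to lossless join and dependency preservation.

Lossless test: (Bldg)⁺ = {Bldg}, which is a superkey of neither fragment — lossy.
Dependency preservation: Dept, Title → CourseID is not contained in any single fragment, but the restricted closure of its left-hand side across the fragments still reaches the right-hand side; the remaining FDs each lie inside some fragment. All dependencies are preserved.

lossy but dependency-preserving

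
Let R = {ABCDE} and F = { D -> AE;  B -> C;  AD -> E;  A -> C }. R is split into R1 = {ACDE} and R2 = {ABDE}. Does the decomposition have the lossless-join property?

Common attributes: R1 ∩ R2 = {ADE}.
Closure of {ADE}: A → C applies, adding C. So (ADE)⁺ = {ACDE}.
This closure contains every attribute of R1, so R1 ∩ R2 → R1. The join is lossless.

Yes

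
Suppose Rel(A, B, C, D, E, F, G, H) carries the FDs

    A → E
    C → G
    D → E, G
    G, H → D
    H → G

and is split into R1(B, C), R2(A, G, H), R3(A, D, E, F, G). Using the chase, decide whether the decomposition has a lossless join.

No

Chase test. Columns are A, B, C, D, E, F, G, H; row i has aⱼ where attribute j ∈ Ri, else bᵢⱼ.
Initial tableau (one row per fragment):
  row 1: b11 a2 a3 b14 b15 b16 b17 b18
  row 2: a1 b22 b23 b24 b25 b26 a7 a8
  row 3: a1 b32 b33 a4 a5 a6 a7 b38
Rows 2 and 3 agree on A; apply A→E and equate their E entries.
No row becomes fully distinguished — the join is lossy.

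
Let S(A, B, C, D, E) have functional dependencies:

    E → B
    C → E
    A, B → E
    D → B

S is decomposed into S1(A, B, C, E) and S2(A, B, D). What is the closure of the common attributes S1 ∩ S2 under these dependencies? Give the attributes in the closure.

S1 ∩ S2 = {A, B}.
A, B → E applies, adding E
Closure: {A, B, E}.

A, B, E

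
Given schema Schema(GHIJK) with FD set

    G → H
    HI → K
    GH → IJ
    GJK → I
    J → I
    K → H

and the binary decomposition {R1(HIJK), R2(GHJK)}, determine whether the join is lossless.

Yes

Common attributes: R1 ∩ R2 = {HJK}.
Closure of {HJK}: J → I applies, adding I. So (HJK)⁺ = {HIJK}.
This closure contains every attribute of R1, so R1 ∩ R2 → R1. The join is lossless.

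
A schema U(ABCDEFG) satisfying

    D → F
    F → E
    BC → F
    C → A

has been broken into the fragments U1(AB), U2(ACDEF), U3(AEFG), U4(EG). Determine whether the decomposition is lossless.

Chase test. Columns are ABCDEFG; row i has aⱼ where attribute j ∈ Ui, else bᵢⱼ.
Initial tableau (one row per fragment):
  row 1: a1 a2 b13 b14 b15 b16 b17
  row 2: a1 b22 a3 a4 a5 a6 b27
  row 3: a1 b32 b33 b34 a5 a6 a7
  row 4: b41 b42 b43 b44 a5 b46 a7
No row becomes fully distinguished — the join is lossy.

No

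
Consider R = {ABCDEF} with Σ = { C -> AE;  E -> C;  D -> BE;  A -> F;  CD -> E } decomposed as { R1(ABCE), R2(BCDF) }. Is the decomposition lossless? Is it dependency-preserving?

lossless but not dependency-preserving

Lossless test: (BC)⁺ = {ABCEF}, which contains all of one fragment — lossless.
Dependency preservation: the restricted closure of {A} across the fragments never reaches {F}, so A → F cannot be enforced without a join — not preserved.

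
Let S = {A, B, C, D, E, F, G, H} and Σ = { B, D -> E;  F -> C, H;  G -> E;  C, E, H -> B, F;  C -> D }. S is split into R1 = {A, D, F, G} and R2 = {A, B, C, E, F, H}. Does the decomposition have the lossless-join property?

Common attributes: R1 ∩ R2 = {A, F}.
Closure of {A, F}: F → C, H applies, adding C, H; C → D applies, adding D. So (A, F)⁺ = {A, C, D, F, H}.
The closure contains neither all of R1 = {A, D, F, G} nor all of R2 = {A, B, C, E, F, H}, so the common attributes are not a superkey of either fragment. The join is lossy.

No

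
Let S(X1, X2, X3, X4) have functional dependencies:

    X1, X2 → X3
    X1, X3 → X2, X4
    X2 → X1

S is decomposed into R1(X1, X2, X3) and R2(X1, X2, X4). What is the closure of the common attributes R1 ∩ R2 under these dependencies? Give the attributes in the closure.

X1, X2, X3, X4

R1 ∩ R2 = {X1, X2}.
X1, X2 → X3 applies, adding X3
X1, X3 → X2, X4 applies, adding X4
Closure: {X1, X2, X3, X4}.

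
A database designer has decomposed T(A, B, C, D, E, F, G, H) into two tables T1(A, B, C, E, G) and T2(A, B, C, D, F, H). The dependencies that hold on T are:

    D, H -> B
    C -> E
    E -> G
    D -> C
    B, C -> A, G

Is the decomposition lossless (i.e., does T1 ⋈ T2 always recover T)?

Common attributes: T1 ∩ T2 = {A, B, C}.
Closure of {A, B, C}: C → E applies, adding E; E → G applies, adding G. So (A, B, C)⁺ = {A, B, C, E, G}.
This closure contains every attribute of T1, so T1 ∩ T2 → T1. The join is lossless.

Yes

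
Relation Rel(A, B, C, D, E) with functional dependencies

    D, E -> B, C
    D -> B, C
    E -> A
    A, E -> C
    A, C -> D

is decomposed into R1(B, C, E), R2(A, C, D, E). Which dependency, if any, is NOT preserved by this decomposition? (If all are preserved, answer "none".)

D -> B, C

Check D → B, C: no single fragment contains all of {B, C, D}, and the restricted closure of {D} across the fragments never reaches {B, C}.
D, E → B, C is preserved.
E → A is preserved.
A, E → C is preserved.
A, C → D is preserved.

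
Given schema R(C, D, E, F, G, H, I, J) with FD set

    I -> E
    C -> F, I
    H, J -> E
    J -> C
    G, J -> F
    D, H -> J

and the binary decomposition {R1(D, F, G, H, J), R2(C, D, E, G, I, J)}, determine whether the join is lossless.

Yes

Common attributes: R1 ∩ R2 = {D, G, J}.
Closure of {D, G, J}: J → C applies, adding C; G, J → F applies, adding F; C → F, I applies, adding I; I → E applies, adding E. So (D, G, J)⁺ = {C, D, E, F, G, I, J}.
This closure contains every attribute of R2, so R1 ∩ R2 → R2. The join is lossless.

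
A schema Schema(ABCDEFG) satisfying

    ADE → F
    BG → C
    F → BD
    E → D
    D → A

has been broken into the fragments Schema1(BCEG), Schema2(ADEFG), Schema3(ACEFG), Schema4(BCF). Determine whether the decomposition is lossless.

Yes

Chase test. Columns are ABCDEFG; row i has aⱼ where attribute j ∈ Schemai, else bᵢⱼ.
Initial tableau (one row per fragment):
  row 1: b11 a2 a3 b14 a5 b16 a7
  row 2: a1 b22 b23 a4 a5 a6 a7
  row 3: a1 b32 a3 b34 a5 a6 a7
  row 4: b41 a2 a3 b44 b45 a6 b47
Rows 2 and 3 agree on F; apply F→BD and equate their BD entries.
Rows 2 and 4 agree on F; apply F→BD and equate their BD entries.
Rows 1 and 2 agree on E; apply E→D and equate their D entries.
Rows 1 and 2 agree on D; apply D→A and equate their A entries.
Rows 1 and 4 agree on D; apply D→A and equate their A entries.
Rows 1 and 2 agree on ADE; apply ADE→F and equate their F entries.
Rows 1 and 2 agree on BG; apply BG→C and equate their C entries.
Row 1 is now all distinguished symbols — the join is lossless.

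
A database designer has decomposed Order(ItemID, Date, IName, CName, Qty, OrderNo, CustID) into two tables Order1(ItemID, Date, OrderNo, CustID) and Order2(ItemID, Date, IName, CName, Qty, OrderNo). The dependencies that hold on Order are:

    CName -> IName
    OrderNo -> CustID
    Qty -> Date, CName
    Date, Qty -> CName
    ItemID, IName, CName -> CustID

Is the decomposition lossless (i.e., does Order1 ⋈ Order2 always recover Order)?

Common attributes: Order1 ∩ Order2 = {ItemID, Date, OrderNo}.
Closure of {ItemID, Date, OrderNo}: OrderNo → CustID applies, adding CustID. So (ItemID, Date, OrderNo)⁺ = {ItemID, Date, OrderNo, CustID}.
This closure contains every attribute of Order1, so Order1 ∩ Order2 → Order1. The join is lossless.

Yes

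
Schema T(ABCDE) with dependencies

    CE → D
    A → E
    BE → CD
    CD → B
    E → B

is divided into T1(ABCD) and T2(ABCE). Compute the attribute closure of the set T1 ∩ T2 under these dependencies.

T1 ∩ T2 = {ABC}.
A → E applies, adding E
BE → CD applies, adding D
Closure: {ABCDE}.

ABCDE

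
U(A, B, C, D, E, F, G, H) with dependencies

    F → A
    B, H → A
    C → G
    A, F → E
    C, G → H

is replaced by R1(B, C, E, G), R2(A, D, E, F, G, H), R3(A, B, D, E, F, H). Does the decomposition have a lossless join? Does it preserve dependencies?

lossy and not dependency-preserving

Lossless test (chase): applying each FD to every pair of rows produces no changes in the tableau, so no row becomes fully distinguished — the join is lossy.
Dependency preservation: the restricted closure of {C, G} across the fragments never reaches {H}, so C, G → H cannot be enforced without a join — not preserved.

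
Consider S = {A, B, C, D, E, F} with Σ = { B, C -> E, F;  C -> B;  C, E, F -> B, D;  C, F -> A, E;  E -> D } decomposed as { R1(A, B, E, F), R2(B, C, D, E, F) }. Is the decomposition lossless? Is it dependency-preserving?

Lossless test: (B, E, F)⁺ = {B, D, E, F}, which is a superkey of neither fragment — lossy.
Dependency preservation: the restricted closure of {C, F} across the fragments never reaches {A, E}, so C, F → A, E cannot be enforced without a join — not preserved.

lossy and not dependency-preserving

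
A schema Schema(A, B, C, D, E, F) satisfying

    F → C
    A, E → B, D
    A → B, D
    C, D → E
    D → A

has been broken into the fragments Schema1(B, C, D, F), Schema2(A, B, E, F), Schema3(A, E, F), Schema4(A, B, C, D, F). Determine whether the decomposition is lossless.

Chase test. Columns are A, B, C, D, E, F; row i has aⱼ where attribute j ∈ Schemai, else bᵢⱼ.
Initial tableau (one row per fragment):
  row 1: b11 a2 a3 a4 b15 a6
  row 2: a1 a2 b23 b24 a5 a6
  row 3: a1 b32 b33 b34 a5 a6
  row 4: a1 a2 a3 a4 b45 a6
Rows 1 and 2 agree on F; apply F→C and equate their C entries.
Rows 1 and 3 agree on F; apply F→C and equate their C entries.
Rows 2 and 3 agree on A, E; apply A, E→B, D and equate their B, D entries.
Rows 2 and 4 agree on A; apply A→B, D and equate their B, D entries.
Rows 1 and 2 agree on C, D; apply C, D→E and equate their E entries.
Rows 1 and 4 agree on C, D; apply C, D→E and equate their E entries.
Rows 1 and 2 agree on D; apply D→A and equate their A entries.
Row 1 is now all distinguished symbols — the join is lossless.

Yes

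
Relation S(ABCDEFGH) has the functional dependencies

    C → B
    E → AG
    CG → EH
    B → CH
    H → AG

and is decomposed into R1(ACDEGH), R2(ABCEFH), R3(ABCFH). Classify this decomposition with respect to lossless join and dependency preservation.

Lossless test (chase): Rows 1 and 2 agree on C; apply C→B and equate their B entries. Rows 1 and 2 agree on E; apply E→AG and equate their AG entries. Rows 1 and 3 agree on H; apply H→AG and equate their AG entries. Rows 1 and 3 agree on CG; apply CG→EH and equate their EH entries. No row becomes fully distinguished — the join is lossy.
Dependency preservation: every FD's attributes lie within a single fragment, so each can be enforced locally — preserved.

lossy but dependency-preserving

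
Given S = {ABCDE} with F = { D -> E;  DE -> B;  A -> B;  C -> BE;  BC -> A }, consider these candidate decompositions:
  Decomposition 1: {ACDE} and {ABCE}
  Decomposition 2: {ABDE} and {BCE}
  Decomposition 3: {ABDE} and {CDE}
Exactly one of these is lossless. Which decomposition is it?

Decomposition 1

Decomposition 1: common = {ACE}, closure = {ABCE} → lossless.
Decomposition 2: common = {BE}, closure = {BE} → lossy.
Decomposition 3: common = {DE}, closure = {BDE} → lossy.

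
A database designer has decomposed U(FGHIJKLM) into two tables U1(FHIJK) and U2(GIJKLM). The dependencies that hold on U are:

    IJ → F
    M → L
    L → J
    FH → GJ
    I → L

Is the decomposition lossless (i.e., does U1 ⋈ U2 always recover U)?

Common attributes: U1 ∩ U2 = {IJK}.
Closure of {IJK}: IJ → F applies, adding F; I → L applies, adding L. So (IJK)⁺ = {FIJKL}.
The closure contains neither all of U1 = {FHIJK} nor all of U2 = {GIJKLM}, so the common attributes are not a superkey of either fragment. The join is lossy.

No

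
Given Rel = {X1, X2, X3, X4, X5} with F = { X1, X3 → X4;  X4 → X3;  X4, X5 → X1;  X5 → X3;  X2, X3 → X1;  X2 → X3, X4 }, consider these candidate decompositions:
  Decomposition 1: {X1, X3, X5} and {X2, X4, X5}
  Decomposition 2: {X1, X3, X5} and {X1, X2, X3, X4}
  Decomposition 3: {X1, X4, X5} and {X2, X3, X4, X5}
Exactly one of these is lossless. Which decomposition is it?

Decomposition 3

Decomposition 1: common = {X5}, closure = {X3, X5} → lossy.
Decomposition 2: common = {X1, X3}, closure = {X1, X3, X4} → lossy.
Decomposition 3: common = {X4, X5}, closure = {X1, X3, X4, X5} → lossless.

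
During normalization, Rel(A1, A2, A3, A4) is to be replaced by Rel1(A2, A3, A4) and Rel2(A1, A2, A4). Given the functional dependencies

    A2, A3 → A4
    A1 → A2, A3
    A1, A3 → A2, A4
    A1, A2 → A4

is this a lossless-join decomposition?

No

Common attributes: Rel1 ∩ Rel2 = {A2, A4}.
No dependency enlarges {A2, A4}, so (A2, A4)⁺ = {A2, A4}.
The closure contains neither all of Rel1 = {A2, A3, A4} nor all of Rel2 = {A1, A2, A4}, so the common attributes are not a superkey of either fragment. The join is lossy.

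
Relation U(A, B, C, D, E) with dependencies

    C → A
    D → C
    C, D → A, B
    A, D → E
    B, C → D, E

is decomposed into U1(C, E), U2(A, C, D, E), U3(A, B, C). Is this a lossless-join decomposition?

No

Chase test. Columns are A, B, C, D, E; row i has aⱼ where attribute j ∈ Ui, else bᵢⱼ.
Initial tableau (one row per fragment):
  row 1: b11 b12 a3 b14 a5
  row 2: a1 b22 a3 a4 a5
  row 3: a1 a2 a3 b34 b35
Rows 1 and 2 agree on C; apply C→A and equate their A entries.
No row becomes fully distinguished — the join is lossy.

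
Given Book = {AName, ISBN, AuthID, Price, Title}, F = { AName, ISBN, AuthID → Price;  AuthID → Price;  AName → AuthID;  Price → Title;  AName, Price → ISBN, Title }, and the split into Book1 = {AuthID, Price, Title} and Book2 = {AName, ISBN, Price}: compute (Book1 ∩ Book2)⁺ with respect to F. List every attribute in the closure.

Book1 ∩ Book2 = {Price}.
Price → Title applies, adding Title
Closure: {Price, Title}.

Price, Title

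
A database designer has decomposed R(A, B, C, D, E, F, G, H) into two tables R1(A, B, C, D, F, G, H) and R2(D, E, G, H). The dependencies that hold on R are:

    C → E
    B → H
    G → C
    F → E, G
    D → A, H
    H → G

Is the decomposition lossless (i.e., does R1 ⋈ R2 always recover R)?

Yes

Common attributes: R1 ∩ R2 = {D, G, H}.
Closure of {D, G, H}: G → C applies, adding C; D → A, H applies, adding A; C → E applies, adding E. So (D, G, H)⁺ = {A, C, D, E, G, H}.
This closure contains every attribute of R2, so R1 ∩ R2 → R2. The join is lossless.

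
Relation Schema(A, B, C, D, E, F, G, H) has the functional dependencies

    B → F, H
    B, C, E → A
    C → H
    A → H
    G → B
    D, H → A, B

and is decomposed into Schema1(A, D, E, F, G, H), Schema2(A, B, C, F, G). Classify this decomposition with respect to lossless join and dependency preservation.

Lossless test: (A, F, G)⁺ = {A, B, F, G, H}, which is a superkey of neither fragment — lossy.
Dependency preservation: the restricted closure of {B} across the fragments never reaches {F, H}, so B → F, H cannot be enforced without a join — not preserved.

lossy and not dependency-preserving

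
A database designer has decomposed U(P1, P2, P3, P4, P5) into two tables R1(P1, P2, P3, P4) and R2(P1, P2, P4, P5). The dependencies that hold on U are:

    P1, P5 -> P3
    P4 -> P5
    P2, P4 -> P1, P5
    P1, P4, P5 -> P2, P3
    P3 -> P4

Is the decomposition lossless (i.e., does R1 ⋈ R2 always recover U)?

Yes

Common attributes: R1 ∩ R2 = {P1, P2, P4}.
Closure of {P1, P2, P4}: P4 → P5 applies, adding P5; P1, P4, P5 → P2, P3 applies, adding P3. So (P1, P2, P4)⁺ = {P1, P2, P3, P4, P5}.
This closure contains every attribute of R1, so R1 ∩ R2 → R1. The join is lossless.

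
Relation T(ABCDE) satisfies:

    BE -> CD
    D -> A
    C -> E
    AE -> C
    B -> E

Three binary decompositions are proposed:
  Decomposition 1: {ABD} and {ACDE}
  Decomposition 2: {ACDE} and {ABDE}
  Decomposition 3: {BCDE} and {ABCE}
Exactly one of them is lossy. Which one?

Decomposition 1

Decomposition 1: common = {AD}, closure = {AD} → lossy.
Decomposition 2: common = {ADE}, closure = {ACDE} → lossless.
Decomposition 3: common = {BCE}, closure = {ABCDE} → lossless.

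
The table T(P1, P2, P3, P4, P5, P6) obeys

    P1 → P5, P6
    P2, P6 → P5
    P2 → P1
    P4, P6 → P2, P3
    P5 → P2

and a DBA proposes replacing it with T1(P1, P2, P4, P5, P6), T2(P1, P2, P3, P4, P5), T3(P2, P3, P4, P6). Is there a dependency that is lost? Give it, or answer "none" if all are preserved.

P1 → P5, P6 lies within T1.
P2, P6 → P5 lies within T1.
P2 → P1 lies within T1.
P4, P6 → P2, P3 lies within T3.
P5 → P2 lies within T1.
Every dependency is enforceable on the fragments, so the decomposition is dependency-preserving.

none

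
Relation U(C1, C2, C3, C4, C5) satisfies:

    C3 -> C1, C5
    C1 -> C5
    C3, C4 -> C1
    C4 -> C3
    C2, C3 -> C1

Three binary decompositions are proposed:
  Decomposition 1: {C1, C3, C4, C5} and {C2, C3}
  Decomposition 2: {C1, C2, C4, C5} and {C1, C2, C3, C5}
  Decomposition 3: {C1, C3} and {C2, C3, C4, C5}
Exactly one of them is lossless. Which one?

Decomposition 1: common = {C3}, closure = {C1, C3, C5} → lossy.
Decomposition 2: common = {C1, C2, C5}, closure = {C1, C2, C5} → lossy.
Decomposition 3: common = {C3}, closure = {C1, C3, C5} → lossless.

Decomposition 3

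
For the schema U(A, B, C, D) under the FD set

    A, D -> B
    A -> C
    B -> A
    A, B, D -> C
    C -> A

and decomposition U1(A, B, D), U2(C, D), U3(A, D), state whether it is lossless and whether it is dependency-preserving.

lossy and not dependency-preserving

Lossless test (chase): Rows 1 and 3 agree on A, D; apply A, D→B and equate their B entries. Rows 1 and 3 agree on A; apply A→C and equate their C entries. No row becomes fully distinguished — the join is lossy.
Dependency preservation: the restricted closure of {A} across the fragments never reaches {C}, so A → C cannot be enforced without a join — not preserved.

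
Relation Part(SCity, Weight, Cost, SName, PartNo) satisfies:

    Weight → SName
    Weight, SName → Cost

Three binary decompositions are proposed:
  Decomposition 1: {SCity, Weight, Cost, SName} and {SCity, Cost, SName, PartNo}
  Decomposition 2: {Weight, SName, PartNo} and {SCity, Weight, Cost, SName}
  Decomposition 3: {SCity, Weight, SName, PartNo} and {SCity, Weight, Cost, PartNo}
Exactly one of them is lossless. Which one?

Decomposition 3

Decomposition 1: common = {SCity, Cost, SName}, closure = {SCity, Cost, SName} → lossy.
Decomposition 2: common = {Weight, SName}, closure = {Weight, Cost, SName} → lossy.
Decomposition 3: common = {SCity, Weight, PartNo}, closure = {SCity, Weight, Cost, SName, PartNo} → lossless.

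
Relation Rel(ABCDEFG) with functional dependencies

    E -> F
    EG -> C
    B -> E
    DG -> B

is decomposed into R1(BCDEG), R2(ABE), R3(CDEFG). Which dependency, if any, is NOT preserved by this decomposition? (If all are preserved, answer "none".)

none

E → F lies within R3.
EG → C lies within R1.
B → E lies within R1.
DG → B lies within R1.
Every dependency is enforceable on the fragments, so the decomposition is dependency-preserving.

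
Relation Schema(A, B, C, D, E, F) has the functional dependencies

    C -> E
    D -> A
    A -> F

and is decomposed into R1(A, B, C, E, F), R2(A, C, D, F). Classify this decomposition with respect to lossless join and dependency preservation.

lossy but dependency-preserving

Lossless test: (A, C, F)⁺ = {A, C, E, F}, which is a superkey of neither fragment — lossy.
Dependency preservation: every FD's attributes lie within a single fragment, so each can be enforced locally — preserved.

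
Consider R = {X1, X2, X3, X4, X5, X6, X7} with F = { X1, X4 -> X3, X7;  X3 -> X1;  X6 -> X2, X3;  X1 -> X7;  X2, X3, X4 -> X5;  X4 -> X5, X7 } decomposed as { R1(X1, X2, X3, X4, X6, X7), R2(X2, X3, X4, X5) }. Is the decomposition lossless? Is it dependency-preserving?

Lossless test: (X2, X3, X4)⁺ = {X1, X2, X3, X4, X5, X7}, which contains all of one fragment — lossless.
Dependency preservation: X4 → X5, X7 is not contained in any single fragment, but the restricted closure of its left-hand side across the fragments still reaches the right-hand side; the remaining FDs each lie inside some fragment. All dependencies are preserved.

lossless and dependency-preserving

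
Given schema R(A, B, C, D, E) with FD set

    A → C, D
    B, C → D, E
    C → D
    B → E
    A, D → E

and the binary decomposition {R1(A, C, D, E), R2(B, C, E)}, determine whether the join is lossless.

Common attributes: R1 ∩ R2 = {C, E}.
Closure of {C, E}: C → D applies, adding D. So (C, E)⁺ = {C, D, E}.
The closure contains neither all of R1 = {A, C, D, E} nor all of R2 = {B, C, E}, so the common attributes are not a superkey of either fragment. The join is lossy.

No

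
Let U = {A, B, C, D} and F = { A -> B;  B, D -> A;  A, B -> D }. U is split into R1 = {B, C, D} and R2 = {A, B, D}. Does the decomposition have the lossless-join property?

Common attributes: R1 ∩ R2 = {B, D}.
Closure of {B, D}: B, D → A applies, adding A. So (B, D)⁺ = {A, B, D}.
This closure contains every attribute of R2, so R1 ∩ R2 → R2. The join is lossless.

Yes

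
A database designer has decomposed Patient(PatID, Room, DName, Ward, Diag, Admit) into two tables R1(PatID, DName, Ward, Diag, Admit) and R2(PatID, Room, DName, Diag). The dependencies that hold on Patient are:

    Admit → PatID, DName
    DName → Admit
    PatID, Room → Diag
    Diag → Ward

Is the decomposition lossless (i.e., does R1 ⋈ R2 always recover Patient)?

Common attributes: R1 ∩ R2 = {PatID, DName, Diag}.
Closure of {PatID, DName, Diag}: DName → Admit applies, adding Admit; Diag → Ward applies, adding Ward. So (PatID, DName, Diag)⁺ = {PatID, DName, Ward, Diag, Admit}.
This closure contains every attribute of R1, so R1 ∩ R2 → R1. The join is lossless.

Yes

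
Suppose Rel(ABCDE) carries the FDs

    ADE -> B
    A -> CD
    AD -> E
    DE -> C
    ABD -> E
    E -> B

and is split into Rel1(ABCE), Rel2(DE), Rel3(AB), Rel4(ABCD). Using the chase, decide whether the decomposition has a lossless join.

Chase test. Columns are ABCDE; row i has aⱼ where attribute j ∈ Reli, else bᵢⱼ.
Initial tableau (one row per fragment):
  row 1: a1 a2 a3 b14 a5
  row 2: b21 b22 b23 a4 a5
  row 3: a1 a2 b33 b34 b35
  row 4: a1 a2 a3 a4 b45
Rows 1 and 3 agree on A; apply A→CD and equate their CD entries.
Rows 1 and 4 agree on A; apply A→CD and equate their CD entries.
Rows 1 and 3 agree on AD; apply AD→E and equate their E entries.
Rows 1 and 4 agree on AD; apply AD→E and equate their E entries.
Rows 1 and 2 agree on DE; apply DE→C and equate their C entries.
Rows 1 and 2 agree on E; apply E→B and equate their B entries.
Row 1 is now all distinguished symbols — the join is lossless.

Yes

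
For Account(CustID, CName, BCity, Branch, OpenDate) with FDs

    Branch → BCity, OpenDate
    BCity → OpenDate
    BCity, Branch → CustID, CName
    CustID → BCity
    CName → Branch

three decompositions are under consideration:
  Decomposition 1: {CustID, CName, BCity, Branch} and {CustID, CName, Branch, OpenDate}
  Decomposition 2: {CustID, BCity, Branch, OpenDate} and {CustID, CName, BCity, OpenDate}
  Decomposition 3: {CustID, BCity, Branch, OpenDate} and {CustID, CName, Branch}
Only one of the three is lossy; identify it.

Decomposition 1: common = {CustID, CName, Branch}, closure = {CustID, CName, BCity, Branch, OpenDate} → lossless.
Decomposition 2: common = {CustID, BCity, OpenDate}, closure = {CustID, BCity, OpenDate} → lossy.
Decomposition 3: common = {CustID, Branch}, closure = {CustID, CName, BCity, Branch, OpenDate} → lossless.

Decomposition 2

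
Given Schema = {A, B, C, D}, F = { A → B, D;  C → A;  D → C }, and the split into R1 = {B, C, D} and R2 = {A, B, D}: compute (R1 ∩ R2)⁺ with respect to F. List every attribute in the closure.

R1 ∩ R2 = {B, D}.
D → C applies, adding C
C → A applies, adding A
Closure: {A, B, C, D}.

A, B, C, D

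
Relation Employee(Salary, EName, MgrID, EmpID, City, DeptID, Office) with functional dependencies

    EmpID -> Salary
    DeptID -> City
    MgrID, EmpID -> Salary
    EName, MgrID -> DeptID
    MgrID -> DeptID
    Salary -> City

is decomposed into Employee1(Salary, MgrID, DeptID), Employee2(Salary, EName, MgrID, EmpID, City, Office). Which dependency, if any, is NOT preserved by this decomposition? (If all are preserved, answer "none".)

Check DeptID → City: no single fragment contains all of {City, DeptID}, and the restricted closure of {DeptID} across the fragments never reaches {City}.
EmpID → Salary is preserved.
MgrID, EmpID → Salary is preserved.
EName, MgrID → DeptID is preserved.
MgrID → DeptID is preserved.
Salary → City is preserved.

DeptID -> City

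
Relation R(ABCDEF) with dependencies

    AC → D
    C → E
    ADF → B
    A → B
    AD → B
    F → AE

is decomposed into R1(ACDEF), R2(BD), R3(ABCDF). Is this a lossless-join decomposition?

Chase test. Columns are ABCDEF; row i has aⱼ where attribute j ∈ Ri, else bᵢⱼ.
Initial tableau (one row per fragment):
  row 1: a1 b12 a3 a4 a5 a6
  row 2: b21 a2 b23 a4 b25 b26
  row 3: a1 a2 a3 a4 b35 a6
Rows 1 and 3 agree on C; apply C→E and equate their E entries.
Rows 1 and 3 agree on ADF; apply ADF→B and equate their B entries.
Row 1 is now all distinguished symbols — the join is lossless.

Yes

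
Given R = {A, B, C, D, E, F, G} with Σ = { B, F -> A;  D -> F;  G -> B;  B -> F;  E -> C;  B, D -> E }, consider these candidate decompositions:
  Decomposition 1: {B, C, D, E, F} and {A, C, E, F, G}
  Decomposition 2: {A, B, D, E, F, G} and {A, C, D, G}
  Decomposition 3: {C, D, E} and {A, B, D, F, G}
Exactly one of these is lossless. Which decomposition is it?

Decomposition 2

Decomposition 1: common = {C, E, F}, closure = {C, E, F} → lossy.
Decomposition 2: common = {A, D, G}, closure = {A, B, C, D, E, F, G} → lossless.
Decomposition 3: common = {D}, closure = {D, F} → lossy.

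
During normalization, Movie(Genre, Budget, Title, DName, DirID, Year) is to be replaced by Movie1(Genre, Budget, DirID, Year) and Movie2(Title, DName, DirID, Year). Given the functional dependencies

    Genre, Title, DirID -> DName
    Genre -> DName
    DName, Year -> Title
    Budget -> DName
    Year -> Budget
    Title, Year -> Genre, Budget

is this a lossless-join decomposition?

Common attributes: Movie1 ∩ Movie2 = {DirID, Year}.
Closure of {DirID, Year}: Year → Budget applies, adding Budget; Budget → DName applies, adding DName; DName, Year → Title applies, adding Title; Title, Year → Genre, Budget applies, adding Genre. So (DirID, Year)⁺ = {Genre, Budget, Title, DName, DirID, Year}.
This closure contains every attribute of Movie1, so Movie1 ∩ Movie2 → Movie1. The join is lossless.

Yes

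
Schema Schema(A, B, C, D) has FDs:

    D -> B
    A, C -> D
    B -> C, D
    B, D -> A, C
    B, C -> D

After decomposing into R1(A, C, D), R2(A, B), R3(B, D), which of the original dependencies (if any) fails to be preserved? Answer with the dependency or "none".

none

D → B lies within R3.
A, C → D lies within R1.
B → C, D: restricted closure across fragments reaches C, D.
B, D → A, C: restricted closure across fragments reaches A, C.
B, C → D: restricted closure across fragments reaches D.
Every dependency is enforceable on the fragments, so the decomposition is dependency-preserving.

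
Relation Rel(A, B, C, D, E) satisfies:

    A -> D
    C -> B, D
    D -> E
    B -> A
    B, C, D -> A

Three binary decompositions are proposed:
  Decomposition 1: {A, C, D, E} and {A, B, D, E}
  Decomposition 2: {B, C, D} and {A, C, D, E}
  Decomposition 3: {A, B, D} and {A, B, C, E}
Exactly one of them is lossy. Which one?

Decomposition 1

Decomposition 1: common = {A, D, E}, closure = {A, D, E} → lossy.
Decomposition 2: common = {C, D}, closure = {A, B, C, D, E} → lossless.
Decomposition 3: common = {A, B}, closure = {A, B, D, E} → lossless.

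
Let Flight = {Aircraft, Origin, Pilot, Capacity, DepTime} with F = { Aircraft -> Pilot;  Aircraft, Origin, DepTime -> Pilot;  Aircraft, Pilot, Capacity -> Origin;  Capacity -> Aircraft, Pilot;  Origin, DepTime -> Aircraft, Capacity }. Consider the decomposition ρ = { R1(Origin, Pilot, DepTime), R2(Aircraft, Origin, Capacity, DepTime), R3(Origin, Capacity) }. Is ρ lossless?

Chase test. Columns are Aircraft, Origin, Pilot, Capacity, DepTime; row i has aⱼ where attribute j ∈ Ri, else bᵢⱼ.
Initial tableau (one row per fragment):
  row 1: b11 a2 a3 b14 a5
  row 2: a1 a2 b23 a4 a5
  row 3: b31 a2 b33 a4 b35
Rows 2 and 3 agree on Capacity; apply Capacity→Aircraft, Pilot and equate their Aircraft, Pilot entries.
Rows 1 and 2 agree on Origin, DepTime; apply Origin, DepTime→Aircraft, Capacity and equate their Aircraft, Capacity entries.
Rows 1 and 2 agree on Aircraft; apply Aircraft→Pilot and equate their Pilot entries.
Row 1 is now all distinguished symbols — the join is lossless.

Yes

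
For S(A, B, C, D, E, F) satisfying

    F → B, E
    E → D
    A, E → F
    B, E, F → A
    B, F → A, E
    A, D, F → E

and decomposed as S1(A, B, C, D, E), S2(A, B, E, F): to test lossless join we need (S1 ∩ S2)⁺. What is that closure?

A, B, D, E, F

S1 ∩ S2 = {A, B, E}.
E → D applies, adding D
A, E → F applies, adding F
Closure: {A, B, D, E, F}.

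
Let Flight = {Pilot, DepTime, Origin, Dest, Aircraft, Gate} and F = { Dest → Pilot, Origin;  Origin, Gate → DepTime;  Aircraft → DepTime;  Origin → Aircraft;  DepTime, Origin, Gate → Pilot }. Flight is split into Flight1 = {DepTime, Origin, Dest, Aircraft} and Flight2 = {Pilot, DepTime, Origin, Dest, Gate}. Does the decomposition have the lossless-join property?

Common attributes: Flight1 ∩ Flight2 = {DepTime, Origin, Dest}.
Closure of {DepTime, Origin, Dest}: Dest → Pilot, Origin applies, adding Pilot; Origin → Aircraft applies, adding Aircraft. So (DepTime, Origin, Dest)⁺ = {Pilot, DepTime, Origin, Dest, Aircraft}.
This closure contains every attribute of Flight1, so Flight1 ∩ Flight2 → Flight1. The join is lossless.

Yes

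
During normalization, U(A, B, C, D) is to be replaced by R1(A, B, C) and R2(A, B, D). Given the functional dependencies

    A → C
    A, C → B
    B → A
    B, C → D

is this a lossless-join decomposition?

Common attributes: R1 ∩ R2 = {A, B}.
Closure of {A, B}: A → C applies, adding C; B, C → D applies, adding D. So (A, B)⁺ = {A, B, C, D}.
This closure contains every attribute of R1, so R1 ∩ R2 → R1. The join is lossless.

Yes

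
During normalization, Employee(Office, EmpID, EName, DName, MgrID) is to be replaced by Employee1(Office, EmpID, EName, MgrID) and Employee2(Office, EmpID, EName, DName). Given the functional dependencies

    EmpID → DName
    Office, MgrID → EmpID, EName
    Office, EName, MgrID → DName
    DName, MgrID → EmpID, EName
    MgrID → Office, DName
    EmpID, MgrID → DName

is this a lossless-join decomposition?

Yes

Common attributes: Employee1 ∩ Employee2 = {Office, EmpID, EName}.
Closure of {Office, EmpID, EName}: EmpID → DName applies, adding DName. So (Office, EmpID, EName)⁺ = {Office, EmpID, EName, DName}.
This closure contains every attribute of Employee2, so Employee1 ∩ Employee2 → Employee2. The join is lossless.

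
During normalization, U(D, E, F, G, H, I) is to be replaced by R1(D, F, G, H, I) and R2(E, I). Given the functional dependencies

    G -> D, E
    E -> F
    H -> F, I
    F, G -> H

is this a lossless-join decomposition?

Common attributes: R1 ∩ R2 = {I}.
No dependency enlarges {I}, so (I)⁺ = {I}.
The closure contains neither all of R1 = {D, F, G, H, I} nor all of R2 = {E, I}, so the common attributes are not a superkey of either fragment. The join is lossy.

No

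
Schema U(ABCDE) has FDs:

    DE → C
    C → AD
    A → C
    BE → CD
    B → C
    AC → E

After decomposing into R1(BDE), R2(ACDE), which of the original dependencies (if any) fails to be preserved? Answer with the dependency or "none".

DE → C lies within R2.
C → AD lies within R2.
A → C lies within R2.
BE → CD: restricted closure across fragments reaches CD.
B → C: restricted closure across fragments reaches C.
AC → E lies within R2.
Every dependency is enforceable on the fragments, so the decomposition is dependency-preserving.

none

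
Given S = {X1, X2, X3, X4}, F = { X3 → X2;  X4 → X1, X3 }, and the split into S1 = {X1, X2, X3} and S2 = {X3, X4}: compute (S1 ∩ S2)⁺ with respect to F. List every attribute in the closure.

S1 ∩ S2 = {X3}.
X3 → X2 applies, adding X2
Closure: {X2, X3}.

X2, X3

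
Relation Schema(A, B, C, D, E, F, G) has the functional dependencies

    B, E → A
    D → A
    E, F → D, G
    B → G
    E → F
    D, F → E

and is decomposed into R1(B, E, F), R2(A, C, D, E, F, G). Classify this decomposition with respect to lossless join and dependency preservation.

lossy and not dependency-preserving

Lossless test: (E, F)⁺ = {A, D, E, F, G}, which is a superkey of neither fragment — lossy.
Dependency preservation: the restricted closure of {B} across the fragments never reaches {G}, so B → G cannot be enforced without a join — not preserved.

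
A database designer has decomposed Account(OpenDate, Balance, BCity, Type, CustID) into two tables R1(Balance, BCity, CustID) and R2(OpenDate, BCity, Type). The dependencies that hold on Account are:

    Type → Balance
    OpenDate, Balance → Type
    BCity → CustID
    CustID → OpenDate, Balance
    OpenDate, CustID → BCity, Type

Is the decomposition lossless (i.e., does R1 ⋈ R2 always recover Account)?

Yes

Common attributes: R1 ∩ R2 = {BCity}.
Closure of {BCity}: BCity → CustID applies, adding CustID; CustID → OpenDate, Balance applies, adding OpenDate, Balance; OpenDate, CustID → BCity, Type applies, adding Type. So (BCity)⁺ = {OpenDate, Balance, BCity, Type, CustID}.
This closure contains every attribute of R1, so R1 ∩ R2 → R1. The join is lossless.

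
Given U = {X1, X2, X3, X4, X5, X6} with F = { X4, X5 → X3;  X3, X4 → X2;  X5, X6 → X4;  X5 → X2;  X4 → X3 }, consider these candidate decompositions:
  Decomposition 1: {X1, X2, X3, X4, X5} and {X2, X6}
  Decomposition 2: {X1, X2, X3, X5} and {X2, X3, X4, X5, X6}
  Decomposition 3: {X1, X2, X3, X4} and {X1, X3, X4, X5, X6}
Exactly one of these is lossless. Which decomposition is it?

Decomposition 3

Decomposition 1: common = {X2}, closure = {X2} → lossy.
Decomposition 2: common = {X2, X3, X5}, closure = {X2, X3, X5} → lossy.
Decomposition 3: common = {X1, X3, X4}, closure = {X1, X2, X3, X4} → lossless.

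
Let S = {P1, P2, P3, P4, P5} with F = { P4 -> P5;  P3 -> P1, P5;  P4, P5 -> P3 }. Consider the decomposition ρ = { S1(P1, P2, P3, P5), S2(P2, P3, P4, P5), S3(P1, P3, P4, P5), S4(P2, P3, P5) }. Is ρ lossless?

Chase test. Columns are P1, P2, P3, P4, P5; row i has aⱼ where attribute j ∈ Si, else bᵢⱼ.
Initial tableau (one row per fragment):
  row 1: a1 a2 a3 b14 a5
  row 2: b21 a2 a3 a4 a5
  row 3: a1 b32 a3 a4 a5
  row 4: b41 a2 a3 b44 a5
Rows 1 and 2 agree on P3; apply P3→P1, P5 and equate their P1, P5 entries.
Rows 1 and 4 agree on P3; apply P3→P1, P5 and equate their P1, P5 entries.
Row 2 is now all distinguished symbols — the join is lossless.

Yes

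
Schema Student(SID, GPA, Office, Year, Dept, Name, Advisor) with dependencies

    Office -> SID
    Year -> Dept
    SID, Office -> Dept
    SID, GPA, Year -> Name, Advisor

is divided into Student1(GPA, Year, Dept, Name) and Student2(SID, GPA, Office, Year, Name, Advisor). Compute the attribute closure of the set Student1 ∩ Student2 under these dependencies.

GPA, Year, Dept, Name

Student1 ∩ Student2 = {GPA, Year, Name}.
Year → Dept applies, adding Dept
Closure: {GPA, Year, Dept, Name}.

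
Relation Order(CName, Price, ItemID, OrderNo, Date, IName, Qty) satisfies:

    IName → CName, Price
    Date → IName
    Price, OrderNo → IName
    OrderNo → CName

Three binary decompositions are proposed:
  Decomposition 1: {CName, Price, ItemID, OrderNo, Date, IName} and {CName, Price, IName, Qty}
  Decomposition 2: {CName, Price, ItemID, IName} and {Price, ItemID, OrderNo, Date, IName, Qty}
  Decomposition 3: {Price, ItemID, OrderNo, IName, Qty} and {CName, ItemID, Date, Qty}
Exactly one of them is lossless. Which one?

Decomposition 1: common = {CName, Price, IName}, closure = {CName, Price, IName} → lossy.
Decomposition 2: common = {Price, ItemID, IName}, closure = {CName, Price, ItemID, IName} → lossless.
Decomposition 3: common = {ItemID, Qty}, closure = {ItemID, Qty} → lossy.

Decomposition 2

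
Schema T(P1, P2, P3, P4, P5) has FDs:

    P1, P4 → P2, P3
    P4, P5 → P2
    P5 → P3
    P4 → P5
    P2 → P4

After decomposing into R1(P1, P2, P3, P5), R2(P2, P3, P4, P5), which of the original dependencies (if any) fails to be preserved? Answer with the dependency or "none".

P1, P4 → P2, P3: restricted closure across fragments reaches P2, P3.
P4, P5 → P2 lies within R2.
P5 → P3 lies within R1.
P4 → P5 lies within R2.
P2 → P4 lies within R2.
Every dependency is enforceable on the fragments, so the decomposition is dependency-preserving.

none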